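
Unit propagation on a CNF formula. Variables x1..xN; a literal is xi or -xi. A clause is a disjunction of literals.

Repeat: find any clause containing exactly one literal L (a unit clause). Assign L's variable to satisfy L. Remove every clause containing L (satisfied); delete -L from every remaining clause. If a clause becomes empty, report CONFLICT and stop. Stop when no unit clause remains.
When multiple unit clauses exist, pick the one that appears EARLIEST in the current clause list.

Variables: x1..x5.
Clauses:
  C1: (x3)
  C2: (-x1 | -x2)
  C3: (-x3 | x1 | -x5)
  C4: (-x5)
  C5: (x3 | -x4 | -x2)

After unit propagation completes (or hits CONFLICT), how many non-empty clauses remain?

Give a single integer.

Answer: 1

Derivation:
unit clause [3] forces x3=T; simplify:
  drop -3 from [-3, 1, -5] -> [1, -5]
  satisfied 2 clause(s); 3 remain; assigned so far: [3]
unit clause [-5] forces x5=F; simplify:
  satisfied 2 clause(s); 1 remain; assigned so far: [3, 5]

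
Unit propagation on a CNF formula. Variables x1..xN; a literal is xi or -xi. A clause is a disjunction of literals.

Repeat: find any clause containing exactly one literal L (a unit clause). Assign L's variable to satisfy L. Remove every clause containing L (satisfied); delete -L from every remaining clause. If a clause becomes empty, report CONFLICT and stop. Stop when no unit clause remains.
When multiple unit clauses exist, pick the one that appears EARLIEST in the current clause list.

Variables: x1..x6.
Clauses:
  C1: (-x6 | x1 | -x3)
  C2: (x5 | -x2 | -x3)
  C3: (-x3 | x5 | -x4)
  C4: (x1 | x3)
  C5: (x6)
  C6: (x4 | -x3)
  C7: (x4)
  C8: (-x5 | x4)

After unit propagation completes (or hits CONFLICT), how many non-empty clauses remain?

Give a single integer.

Answer: 4

Derivation:
unit clause [6] forces x6=T; simplify:
  drop -6 from [-6, 1, -3] -> [1, -3]
  satisfied 1 clause(s); 7 remain; assigned so far: [6]
unit clause [4] forces x4=T; simplify:
  drop -4 from [-3, 5, -4] -> [-3, 5]
  satisfied 3 clause(s); 4 remain; assigned so far: [4, 6]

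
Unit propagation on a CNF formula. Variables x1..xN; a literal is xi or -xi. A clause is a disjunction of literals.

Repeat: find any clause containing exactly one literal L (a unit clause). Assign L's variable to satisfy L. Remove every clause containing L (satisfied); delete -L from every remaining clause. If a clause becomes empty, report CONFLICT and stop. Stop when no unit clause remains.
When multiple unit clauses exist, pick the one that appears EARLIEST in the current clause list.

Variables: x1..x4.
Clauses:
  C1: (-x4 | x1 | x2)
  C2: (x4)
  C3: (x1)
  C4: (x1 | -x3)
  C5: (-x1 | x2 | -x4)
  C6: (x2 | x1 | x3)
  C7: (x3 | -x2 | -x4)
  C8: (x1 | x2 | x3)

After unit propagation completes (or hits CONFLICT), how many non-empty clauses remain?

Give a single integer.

Answer: 0

Derivation:
unit clause [4] forces x4=T; simplify:
  drop -4 from [-4, 1, 2] -> [1, 2]
  drop -4 from [-1, 2, -4] -> [-1, 2]
  drop -4 from [3, -2, -4] -> [3, -2]
  satisfied 1 clause(s); 7 remain; assigned so far: [4]
unit clause [1] forces x1=T; simplify:
  drop -1 from [-1, 2] -> [2]
  satisfied 5 clause(s); 2 remain; assigned so far: [1, 4]
unit clause [2] forces x2=T; simplify:
  drop -2 from [3, -2] -> [3]
  satisfied 1 clause(s); 1 remain; assigned so far: [1, 2, 4]
unit clause [3] forces x3=T; simplify:
  satisfied 1 clause(s); 0 remain; assigned so far: [1, 2, 3, 4]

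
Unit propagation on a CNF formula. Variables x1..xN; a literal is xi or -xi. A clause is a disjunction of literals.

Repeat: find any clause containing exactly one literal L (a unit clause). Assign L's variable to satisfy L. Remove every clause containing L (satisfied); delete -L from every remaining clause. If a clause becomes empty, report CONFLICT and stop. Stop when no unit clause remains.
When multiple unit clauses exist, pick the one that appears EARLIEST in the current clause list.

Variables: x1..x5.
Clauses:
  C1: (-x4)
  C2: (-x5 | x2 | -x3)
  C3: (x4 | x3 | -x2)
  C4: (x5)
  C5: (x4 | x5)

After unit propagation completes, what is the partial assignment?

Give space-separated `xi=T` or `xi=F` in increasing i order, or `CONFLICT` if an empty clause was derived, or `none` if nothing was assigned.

Answer: x4=F x5=T

Derivation:
unit clause [-4] forces x4=F; simplify:
  drop 4 from [4, 3, -2] -> [3, -2]
  drop 4 from [4, 5] -> [5]
  satisfied 1 clause(s); 4 remain; assigned so far: [4]
unit clause [5] forces x5=T; simplify:
  drop -5 from [-5, 2, -3] -> [2, -3]
  satisfied 2 clause(s); 2 remain; assigned so far: [4, 5]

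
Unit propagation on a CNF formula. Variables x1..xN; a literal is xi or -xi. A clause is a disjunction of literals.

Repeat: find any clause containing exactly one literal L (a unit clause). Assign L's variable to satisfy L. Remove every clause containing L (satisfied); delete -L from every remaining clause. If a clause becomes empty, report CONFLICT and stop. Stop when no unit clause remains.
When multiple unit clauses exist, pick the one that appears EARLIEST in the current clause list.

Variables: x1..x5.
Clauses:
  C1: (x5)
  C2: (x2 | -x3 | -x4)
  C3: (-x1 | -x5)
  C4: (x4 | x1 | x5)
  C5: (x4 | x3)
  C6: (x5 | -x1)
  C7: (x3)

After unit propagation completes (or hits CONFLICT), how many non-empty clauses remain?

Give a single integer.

unit clause [5] forces x5=T; simplify:
  drop -5 from [-1, -5] -> [-1]
  satisfied 3 clause(s); 4 remain; assigned so far: [5]
unit clause [-1] forces x1=F; simplify:
  satisfied 1 clause(s); 3 remain; assigned so far: [1, 5]
unit clause [3] forces x3=T; simplify:
  drop -3 from [2, -3, -4] -> [2, -4]
  satisfied 2 clause(s); 1 remain; assigned so far: [1, 3, 5]

Answer: 1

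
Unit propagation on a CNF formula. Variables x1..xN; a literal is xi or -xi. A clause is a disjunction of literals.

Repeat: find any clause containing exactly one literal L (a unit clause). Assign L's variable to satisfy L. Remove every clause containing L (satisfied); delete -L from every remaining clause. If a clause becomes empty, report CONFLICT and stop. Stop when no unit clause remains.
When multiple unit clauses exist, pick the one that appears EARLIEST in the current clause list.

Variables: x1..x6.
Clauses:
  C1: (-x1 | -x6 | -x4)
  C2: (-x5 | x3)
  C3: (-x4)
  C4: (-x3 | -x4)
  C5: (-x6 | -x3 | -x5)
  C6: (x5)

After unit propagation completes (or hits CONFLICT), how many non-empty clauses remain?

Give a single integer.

Answer: 0

Derivation:
unit clause [-4] forces x4=F; simplify:
  satisfied 3 clause(s); 3 remain; assigned so far: [4]
unit clause [5] forces x5=T; simplify:
  drop -5 from [-5, 3] -> [3]
  drop -5 from [-6, -3, -5] -> [-6, -3]
  satisfied 1 clause(s); 2 remain; assigned so far: [4, 5]
unit clause [3] forces x3=T; simplify:
  drop -3 from [-6, -3] -> [-6]
  satisfied 1 clause(s); 1 remain; assigned so far: [3, 4, 5]
unit clause [-6] forces x6=F; simplify:
  satisfied 1 clause(s); 0 remain; assigned so far: [3, 4, 5, 6]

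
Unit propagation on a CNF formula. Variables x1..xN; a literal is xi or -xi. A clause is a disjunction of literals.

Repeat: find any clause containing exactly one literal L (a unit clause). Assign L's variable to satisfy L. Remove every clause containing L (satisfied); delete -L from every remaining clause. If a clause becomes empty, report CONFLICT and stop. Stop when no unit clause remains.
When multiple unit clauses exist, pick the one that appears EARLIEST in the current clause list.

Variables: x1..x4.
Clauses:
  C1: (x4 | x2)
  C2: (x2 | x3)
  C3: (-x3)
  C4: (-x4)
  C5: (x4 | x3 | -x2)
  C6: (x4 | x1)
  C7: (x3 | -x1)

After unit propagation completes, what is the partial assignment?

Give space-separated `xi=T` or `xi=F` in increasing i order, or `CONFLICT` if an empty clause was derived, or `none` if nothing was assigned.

Answer: CONFLICT

Derivation:
unit clause [-3] forces x3=F; simplify:
  drop 3 from [2, 3] -> [2]
  drop 3 from [4, 3, -2] -> [4, -2]
  drop 3 from [3, -1] -> [-1]
  satisfied 1 clause(s); 6 remain; assigned so far: [3]
unit clause [2] forces x2=T; simplify:
  drop -2 from [4, -2] -> [4]
  satisfied 2 clause(s); 4 remain; assigned so far: [2, 3]
unit clause [-4] forces x4=F; simplify:
  drop 4 from [4] -> [] (empty!)
  drop 4 from [4, 1] -> [1]
  satisfied 1 clause(s); 3 remain; assigned so far: [2, 3, 4]
CONFLICT (empty clause)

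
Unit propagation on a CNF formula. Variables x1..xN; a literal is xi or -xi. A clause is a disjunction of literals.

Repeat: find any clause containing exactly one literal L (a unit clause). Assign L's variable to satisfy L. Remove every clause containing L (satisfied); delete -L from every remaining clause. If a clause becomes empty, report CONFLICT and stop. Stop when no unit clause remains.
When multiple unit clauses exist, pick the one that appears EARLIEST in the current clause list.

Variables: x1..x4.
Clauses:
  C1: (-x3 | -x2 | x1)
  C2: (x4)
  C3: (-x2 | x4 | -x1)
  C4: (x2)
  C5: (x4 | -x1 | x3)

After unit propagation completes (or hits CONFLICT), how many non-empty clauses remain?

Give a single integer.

Answer: 1

Derivation:
unit clause [4] forces x4=T; simplify:
  satisfied 3 clause(s); 2 remain; assigned so far: [4]
unit clause [2] forces x2=T; simplify:
  drop -2 from [-3, -2, 1] -> [-3, 1]
  satisfied 1 clause(s); 1 remain; assigned so far: [2, 4]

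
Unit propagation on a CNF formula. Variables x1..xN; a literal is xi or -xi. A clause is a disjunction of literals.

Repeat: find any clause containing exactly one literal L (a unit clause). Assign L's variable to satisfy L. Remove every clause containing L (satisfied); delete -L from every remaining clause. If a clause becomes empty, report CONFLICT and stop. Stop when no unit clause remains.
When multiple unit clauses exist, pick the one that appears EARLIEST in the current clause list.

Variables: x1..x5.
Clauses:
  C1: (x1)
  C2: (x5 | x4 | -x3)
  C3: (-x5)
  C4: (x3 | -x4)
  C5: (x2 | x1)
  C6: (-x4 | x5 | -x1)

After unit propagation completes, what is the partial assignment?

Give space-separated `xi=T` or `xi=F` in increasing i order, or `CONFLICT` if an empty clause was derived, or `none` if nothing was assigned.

unit clause [1] forces x1=T; simplify:
  drop -1 from [-4, 5, -1] -> [-4, 5]
  satisfied 2 clause(s); 4 remain; assigned so far: [1]
unit clause [-5] forces x5=F; simplify:
  drop 5 from [5, 4, -3] -> [4, -3]
  drop 5 from [-4, 5] -> [-4]
  satisfied 1 clause(s); 3 remain; assigned so far: [1, 5]
unit clause [-4] forces x4=F; simplify:
  drop 4 from [4, -3] -> [-3]
  satisfied 2 clause(s); 1 remain; assigned so far: [1, 4, 5]
unit clause [-3] forces x3=F; simplify:
  satisfied 1 clause(s); 0 remain; assigned so far: [1, 3, 4, 5]

Answer: x1=T x3=F x4=F x5=F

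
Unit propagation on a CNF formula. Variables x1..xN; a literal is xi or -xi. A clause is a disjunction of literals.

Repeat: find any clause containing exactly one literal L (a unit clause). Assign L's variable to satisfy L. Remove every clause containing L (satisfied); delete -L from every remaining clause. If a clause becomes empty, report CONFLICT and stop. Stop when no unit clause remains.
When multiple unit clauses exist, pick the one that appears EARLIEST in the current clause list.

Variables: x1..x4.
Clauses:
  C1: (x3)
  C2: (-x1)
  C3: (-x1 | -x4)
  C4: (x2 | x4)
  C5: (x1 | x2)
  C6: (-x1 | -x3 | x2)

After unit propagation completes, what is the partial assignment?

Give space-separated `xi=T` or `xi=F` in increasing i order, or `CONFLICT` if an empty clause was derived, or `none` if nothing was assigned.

unit clause [3] forces x3=T; simplify:
  drop -3 from [-1, -3, 2] -> [-1, 2]
  satisfied 1 clause(s); 5 remain; assigned so far: [3]
unit clause [-1] forces x1=F; simplify:
  drop 1 from [1, 2] -> [2]
  satisfied 3 clause(s); 2 remain; assigned so far: [1, 3]
unit clause [2] forces x2=T; simplify:
  satisfied 2 clause(s); 0 remain; assigned so far: [1, 2, 3]

Answer: x1=F x2=T x3=T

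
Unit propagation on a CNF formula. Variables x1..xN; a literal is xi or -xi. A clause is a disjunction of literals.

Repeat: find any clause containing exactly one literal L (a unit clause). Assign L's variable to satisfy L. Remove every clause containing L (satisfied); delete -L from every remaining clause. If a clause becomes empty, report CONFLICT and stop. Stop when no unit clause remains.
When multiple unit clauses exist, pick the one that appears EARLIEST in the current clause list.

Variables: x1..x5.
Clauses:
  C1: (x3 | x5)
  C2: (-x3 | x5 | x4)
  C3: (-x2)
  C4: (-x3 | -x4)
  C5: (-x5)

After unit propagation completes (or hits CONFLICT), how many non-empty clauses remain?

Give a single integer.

Answer: 0

Derivation:
unit clause [-2] forces x2=F; simplify:
  satisfied 1 clause(s); 4 remain; assigned so far: [2]
unit clause [-5] forces x5=F; simplify:
  drop 5 from [3, 5] -> [3]
  drop 5 from [-3, 5, 4] -> [-3, 4]
  satisfied 1 clause(s); 3 remain; assigned so far: [2, 5]
unit clause [3] forces x3=T; simplify:
  drop -3 from [-3, 4] -> [4]
  drop -3 from [-3, -4] -> [-4]
  satisfied 1 clause(s); 2 remain; assigned so far: [2, 3, 5]
unit clause [4] forces x4=T; simplify:
  drop -4 from [-4] -> [] (empty!)
  satisfied 1 clause(s); 1 remain; assigned so far: [2, 3, 4, 5]
CONFLICT (empty clause)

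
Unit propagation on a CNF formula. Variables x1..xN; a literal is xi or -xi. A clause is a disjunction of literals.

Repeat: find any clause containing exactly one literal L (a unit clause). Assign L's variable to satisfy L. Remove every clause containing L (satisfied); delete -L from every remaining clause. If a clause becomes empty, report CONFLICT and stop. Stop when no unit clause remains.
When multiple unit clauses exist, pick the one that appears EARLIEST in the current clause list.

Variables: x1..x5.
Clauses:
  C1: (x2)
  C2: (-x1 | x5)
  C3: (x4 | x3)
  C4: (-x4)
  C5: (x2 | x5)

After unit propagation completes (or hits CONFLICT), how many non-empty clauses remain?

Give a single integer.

unit clause [2] forces x2=T; simplify:
  satisfied 2 clause(s); 3 remain; assigned so far: [2]
unit clause [-4] forces x4=F; simplify:
  drop 4 from [4, 3] -> [3]
  satisfied 1 clause(s); 2 remain; assigned so far: [2, 4]
unit clause [3] forces x3=T; simplify:
  satisfied 1 clause(s); 1 remain; assigned so far: [2, 3, 4]

Answer: 1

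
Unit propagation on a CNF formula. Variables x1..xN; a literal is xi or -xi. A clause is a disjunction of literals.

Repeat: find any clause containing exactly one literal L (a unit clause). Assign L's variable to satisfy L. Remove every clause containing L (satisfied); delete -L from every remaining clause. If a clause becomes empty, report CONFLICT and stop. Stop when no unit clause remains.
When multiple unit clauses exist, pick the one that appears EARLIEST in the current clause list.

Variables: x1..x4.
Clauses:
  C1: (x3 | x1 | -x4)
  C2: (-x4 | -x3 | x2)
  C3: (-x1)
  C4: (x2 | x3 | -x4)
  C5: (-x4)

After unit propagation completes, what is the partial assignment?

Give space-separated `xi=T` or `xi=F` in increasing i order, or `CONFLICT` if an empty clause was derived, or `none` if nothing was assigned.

unit clause [-1] forces x1=F; simplify:
  drop 1 from [3, 1, -4] -> [3, -4]
  satisfied 1 clause(s); 4 remain; assigned so far: [1]
unit clause [-4] forces x4=F; simplify:
  satisfied 4 clause(s); 0 remain; assigned so far: [1, 4]

Answer: x1=F x4=F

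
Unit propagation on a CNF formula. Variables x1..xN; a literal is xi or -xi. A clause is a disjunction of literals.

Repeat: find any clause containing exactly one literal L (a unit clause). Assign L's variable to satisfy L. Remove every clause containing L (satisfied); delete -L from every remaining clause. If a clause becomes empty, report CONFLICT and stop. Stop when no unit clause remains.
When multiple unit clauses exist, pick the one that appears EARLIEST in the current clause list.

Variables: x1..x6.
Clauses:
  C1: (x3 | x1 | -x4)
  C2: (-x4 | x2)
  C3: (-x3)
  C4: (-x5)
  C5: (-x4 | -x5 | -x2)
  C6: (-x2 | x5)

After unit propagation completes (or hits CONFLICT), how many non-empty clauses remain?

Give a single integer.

unit clause [-3] forces x3=F; simplify:
  drop 3 from [3, 1, -4] -> [1, -4]
  satisfied 1 clause(s); 5 remain; assigned so far: [3]
unit clause [-5] forces x5=F; simplify:
  drop 5 from [-2, 5] -> [-2]
  satisfied 2 clause(s); 3 remain; assigned so far: [3, 5]
unit clause [-2] forces x2=F; simplify:
  drop 2 from [-4, 2] -> [-4]
  satisfied 1 clause(s); 2 remain; assigned so far: [2, 3, 5]
unit clause [-4] forces x4=F; simplify:
  satisfied 2 clause(s); 0 remain; assigned so far: [2, 3, 4, 5]

Answer: 0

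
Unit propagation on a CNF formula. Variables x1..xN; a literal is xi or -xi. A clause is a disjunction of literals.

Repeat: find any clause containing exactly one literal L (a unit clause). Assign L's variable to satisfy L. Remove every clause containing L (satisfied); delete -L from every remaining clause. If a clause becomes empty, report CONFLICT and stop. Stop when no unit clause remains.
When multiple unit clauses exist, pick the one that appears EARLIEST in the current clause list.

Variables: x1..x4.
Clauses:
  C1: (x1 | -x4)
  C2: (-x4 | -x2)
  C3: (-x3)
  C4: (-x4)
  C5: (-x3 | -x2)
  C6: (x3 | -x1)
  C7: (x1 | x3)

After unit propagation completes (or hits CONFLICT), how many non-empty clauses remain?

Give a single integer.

Answer: 0

Derivation:
unit clause [-3] forces x3=F; simplify:
  drop 3 from [3, -1] -> [-1]
  drop 3 from [1, 3] -> [1]
  satisfied 2 clause(s); 5 remain; assigned so far: [3]
unit clause [-4] forces x4=F; simplify:
  satisfied 3 clause(s); 2 remain; assigned so far: [3, 4]
unit clause [-1] forces x1=F; simplify:
  drop 1 from [1] -> [] (empty!)
  satisfied 1 clause(s); 1 remain; assigned so far: [1, 3, 4]
CONFLICT (empty clause)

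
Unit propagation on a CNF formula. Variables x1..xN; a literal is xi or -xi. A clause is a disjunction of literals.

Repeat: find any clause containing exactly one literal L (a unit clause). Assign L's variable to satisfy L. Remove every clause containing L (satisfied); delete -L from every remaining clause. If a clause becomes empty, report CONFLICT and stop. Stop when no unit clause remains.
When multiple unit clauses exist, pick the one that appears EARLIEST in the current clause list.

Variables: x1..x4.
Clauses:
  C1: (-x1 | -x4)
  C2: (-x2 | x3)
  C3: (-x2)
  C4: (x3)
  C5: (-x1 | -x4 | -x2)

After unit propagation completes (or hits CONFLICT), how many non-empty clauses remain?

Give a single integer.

Answer: 1

Derivation:
unit clause [-2] forces x2=F; simplify:
  satisfied 3 clause(s); 2 remain; assigned so far: [2]
unit clause [3] forces x3=T; simplify:
  satisfied 1 clause(s); 1 remain; assigned so far: [2, 3]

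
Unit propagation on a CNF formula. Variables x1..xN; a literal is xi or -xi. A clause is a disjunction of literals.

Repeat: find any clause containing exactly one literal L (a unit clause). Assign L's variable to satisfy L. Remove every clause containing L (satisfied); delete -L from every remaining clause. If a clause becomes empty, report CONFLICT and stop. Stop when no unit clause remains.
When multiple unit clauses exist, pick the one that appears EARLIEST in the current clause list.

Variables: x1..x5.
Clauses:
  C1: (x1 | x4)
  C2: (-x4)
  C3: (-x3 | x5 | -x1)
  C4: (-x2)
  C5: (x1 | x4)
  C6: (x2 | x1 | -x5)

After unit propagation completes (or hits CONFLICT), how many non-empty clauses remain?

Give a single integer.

unit clause [-4] forces x4=F; simplify:
  drop 4 from [1, 4] -> [1]
  drop 4 from [1, 4] -> [1]
  satisfied 1 clause(s); 5 remain; assigned so far: [4]
unit clause [1] forces x1=T; simplify:
  drop -1 from [-3, 5, -1] -> [-3, 5]
  satisfied 3 clause(s); 2 remain; assigned so far: [1, 4]
unit clause [-2] forces x2=F; simplify:
  satisfied 1 clause(s); 1 remain; assigned so far: [1, 2, 4]

Answer: 1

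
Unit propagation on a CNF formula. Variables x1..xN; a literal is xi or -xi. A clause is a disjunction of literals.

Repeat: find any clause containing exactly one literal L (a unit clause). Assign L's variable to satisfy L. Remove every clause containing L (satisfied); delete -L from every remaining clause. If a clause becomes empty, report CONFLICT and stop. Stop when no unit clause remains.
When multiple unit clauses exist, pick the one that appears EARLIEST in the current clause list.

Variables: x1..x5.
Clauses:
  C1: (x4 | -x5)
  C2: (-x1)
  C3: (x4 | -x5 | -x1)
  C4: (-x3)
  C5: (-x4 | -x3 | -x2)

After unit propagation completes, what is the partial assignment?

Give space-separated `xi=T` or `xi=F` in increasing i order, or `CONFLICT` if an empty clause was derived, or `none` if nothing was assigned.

unit clause [-1] forces x1=F; simplify:
  satisfied 2 clause(s); 3 remain; assigned so far: [1]
unit clause [-3] forces x3=F; simplify:
  satisfied 2 clause(s); 1 remain; assigned so far: [1, 3]

Answer: x1=F x3=F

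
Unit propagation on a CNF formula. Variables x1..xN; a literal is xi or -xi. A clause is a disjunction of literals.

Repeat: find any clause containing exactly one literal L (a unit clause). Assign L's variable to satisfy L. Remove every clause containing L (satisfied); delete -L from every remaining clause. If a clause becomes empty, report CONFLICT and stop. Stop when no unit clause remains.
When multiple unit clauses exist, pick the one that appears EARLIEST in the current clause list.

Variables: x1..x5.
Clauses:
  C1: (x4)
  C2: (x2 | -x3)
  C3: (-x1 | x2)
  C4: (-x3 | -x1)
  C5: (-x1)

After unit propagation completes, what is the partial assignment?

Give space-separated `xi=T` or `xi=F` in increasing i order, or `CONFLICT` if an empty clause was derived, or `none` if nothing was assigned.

Answer: x1=F x4=T

Derivation:
unit clause [4] forces x4=T; simplify:
  satisfied 1 clause(s); 4 remain; assigned so far: [4]
unit clause [-1] forces x1=F; simplify:
  satisfied 3 clause(s); 1 remain; assigned so far: [1, 4]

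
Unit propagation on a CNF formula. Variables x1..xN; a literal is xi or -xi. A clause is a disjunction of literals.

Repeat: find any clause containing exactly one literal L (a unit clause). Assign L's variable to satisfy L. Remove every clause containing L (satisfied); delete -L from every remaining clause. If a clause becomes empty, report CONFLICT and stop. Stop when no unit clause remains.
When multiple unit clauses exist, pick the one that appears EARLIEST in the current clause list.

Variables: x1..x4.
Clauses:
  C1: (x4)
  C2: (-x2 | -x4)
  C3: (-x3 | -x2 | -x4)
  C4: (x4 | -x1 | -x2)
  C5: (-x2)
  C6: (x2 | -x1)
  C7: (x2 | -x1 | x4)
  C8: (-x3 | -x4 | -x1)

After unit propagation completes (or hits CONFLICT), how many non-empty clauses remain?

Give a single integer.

Answer: 0

Derivation:
unit clause [4] forces x4=T; simplify:
  drop -4 from [-2, -4] -> [-2]
  drop -4 from [-3, -2, -4] -> [-3, -2]
  drop -4 from [-3, -4, -1] -> [-3, -1]
  satisfied 3 clause(s); 5 remain; assigned so far: [4]
unit clause [-2] forces x2=F; simplify:
  drop 2 from [2, -1] -> [-1]
  satisfied 3 clause(s); 2 remain; assigned so far: [2, 4]
unit clause [-1] forces x1=F; simplify:
  satisfied 2 clause(s); 0 remain; assigned so far: [1, 2, 4]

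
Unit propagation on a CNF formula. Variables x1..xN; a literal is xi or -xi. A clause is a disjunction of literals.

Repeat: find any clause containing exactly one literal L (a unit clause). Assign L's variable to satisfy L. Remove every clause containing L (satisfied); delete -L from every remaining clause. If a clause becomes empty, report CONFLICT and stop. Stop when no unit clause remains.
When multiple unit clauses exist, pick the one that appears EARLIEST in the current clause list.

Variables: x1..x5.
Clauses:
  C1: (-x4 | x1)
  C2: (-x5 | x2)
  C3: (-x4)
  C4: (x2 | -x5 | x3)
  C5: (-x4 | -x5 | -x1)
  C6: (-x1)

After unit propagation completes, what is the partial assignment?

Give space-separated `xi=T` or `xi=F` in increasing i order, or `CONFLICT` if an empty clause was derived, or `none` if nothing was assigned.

unit clause [-4] forces x4=F; simplify:
  satisfied 3 clause(s); 3 remain; assigned so far: [4]
unit clause [-1] forces x1=F; simplify:
  satisfied 1 clause(s); 2 remain; assigned so far: [1, 4]

Answer: x1=F x4=F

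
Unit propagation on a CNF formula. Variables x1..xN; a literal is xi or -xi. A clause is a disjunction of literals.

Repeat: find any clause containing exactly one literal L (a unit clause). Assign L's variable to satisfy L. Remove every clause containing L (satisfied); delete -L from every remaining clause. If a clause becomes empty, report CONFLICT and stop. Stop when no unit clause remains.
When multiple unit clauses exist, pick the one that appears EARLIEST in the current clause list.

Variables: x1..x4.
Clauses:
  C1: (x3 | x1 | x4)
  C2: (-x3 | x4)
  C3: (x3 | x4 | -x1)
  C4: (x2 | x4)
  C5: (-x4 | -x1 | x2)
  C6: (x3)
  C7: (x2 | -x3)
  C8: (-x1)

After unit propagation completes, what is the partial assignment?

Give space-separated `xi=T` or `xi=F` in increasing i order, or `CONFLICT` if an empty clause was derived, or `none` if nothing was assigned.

Answer: x1=F x2=T x3=T x4=T

Derivation:
unit clause [3] forces x3=T; simplify:
  drop -3 from [-3, 4] -> [4]
  drop -3 from [2, -3] -> [2]
  satisfied 3 clause(s); 5 remain; assigned so far: [3]
unit clause [4] forces x4=T; simplify:
  drop -4 from [-4, -1, 2] -> [-1, 2]
  satisfied 2 clause(s); 3 remain; assigned so far: [3, 4]
unit clause [2] forces x2=T; simplify:
  satisfied 2 clause(s); 1 remain; assigned so far: [2, 3, 4]
unit clause [-1] forces x1=F; simplify:
  satisfied 1 clause(s); 0 remain; assigned so far: [1, 2, 3, 4]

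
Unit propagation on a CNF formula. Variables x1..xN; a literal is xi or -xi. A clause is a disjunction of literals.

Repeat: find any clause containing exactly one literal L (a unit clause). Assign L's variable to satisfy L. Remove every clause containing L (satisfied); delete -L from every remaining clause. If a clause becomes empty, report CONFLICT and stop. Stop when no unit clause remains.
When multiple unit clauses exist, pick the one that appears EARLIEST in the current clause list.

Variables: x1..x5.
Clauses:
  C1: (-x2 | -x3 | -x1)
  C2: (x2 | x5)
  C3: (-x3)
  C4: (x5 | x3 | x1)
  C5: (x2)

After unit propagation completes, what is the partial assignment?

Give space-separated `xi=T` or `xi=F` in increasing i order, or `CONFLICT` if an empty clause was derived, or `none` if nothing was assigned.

Answer: x2=T x3=F

Derivation:
unit clause [-3] forces x3=F; simplify:
  drop 3 from [5, 3, 1] -> [5, 1]
  satisfied 2 clause(s); 3 remain; assigned so far: [3]
unit clause [2] forces x2=T; simplify:
  satisfied 2 clause(s); 1 remain; assigned so far: [2, 3]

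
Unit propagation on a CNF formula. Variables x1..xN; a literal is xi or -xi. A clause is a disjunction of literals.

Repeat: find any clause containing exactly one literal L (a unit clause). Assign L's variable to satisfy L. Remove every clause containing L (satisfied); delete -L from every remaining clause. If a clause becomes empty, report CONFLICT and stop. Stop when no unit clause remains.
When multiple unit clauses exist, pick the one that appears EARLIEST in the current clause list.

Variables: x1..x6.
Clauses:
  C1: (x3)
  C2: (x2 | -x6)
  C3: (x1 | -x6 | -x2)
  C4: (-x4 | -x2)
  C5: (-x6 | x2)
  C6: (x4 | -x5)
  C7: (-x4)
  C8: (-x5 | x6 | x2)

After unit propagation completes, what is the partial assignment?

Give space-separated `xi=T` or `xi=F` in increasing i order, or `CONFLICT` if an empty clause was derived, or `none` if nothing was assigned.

unit clause [3] forces x3=T; simplify:
  satisfied 1 clause(s); 7 remain; assigned so far: [3]
unit clause [-4] forces x4=F; simplify:
  drop 4 from [4, -5] -> [-5]
  satisfied 2 clause(s); 5 remain; assigned so far: [3, 4]
unit clause [-5] forces x5=F; simplify:
  satisfied 2 clause(s); 3 remain; assigned so far: [3, 4, 5]

Answer: x3=T x4=F x5=F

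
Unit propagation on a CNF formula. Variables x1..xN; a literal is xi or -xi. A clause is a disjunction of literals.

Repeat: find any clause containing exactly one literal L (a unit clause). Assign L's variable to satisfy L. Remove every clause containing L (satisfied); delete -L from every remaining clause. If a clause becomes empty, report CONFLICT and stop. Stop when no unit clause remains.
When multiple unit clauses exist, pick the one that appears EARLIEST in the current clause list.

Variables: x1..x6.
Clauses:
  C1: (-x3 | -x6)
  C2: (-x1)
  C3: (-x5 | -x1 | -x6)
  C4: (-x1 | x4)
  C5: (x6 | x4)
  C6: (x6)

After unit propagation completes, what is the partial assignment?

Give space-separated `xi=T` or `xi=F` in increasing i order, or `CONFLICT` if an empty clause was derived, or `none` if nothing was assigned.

unit clause [-1] forces x1=F; simplify:
  satisfied 3 clause(s); 3 remain; assigned so far: [1]
unit clause [6] forces x6=T; simplify:
  drop -6 from [-3, -6] -> [-3]
  satisfied 2 clause(s); 1 remain; assigned so far: [1, 6]
unit clause [-3] forces x3=F; simplify:
  satisfied 1 clause(s); 0 remain; assigned so far: [1, 3, 6]

Answer: x1=F x3=F x6=T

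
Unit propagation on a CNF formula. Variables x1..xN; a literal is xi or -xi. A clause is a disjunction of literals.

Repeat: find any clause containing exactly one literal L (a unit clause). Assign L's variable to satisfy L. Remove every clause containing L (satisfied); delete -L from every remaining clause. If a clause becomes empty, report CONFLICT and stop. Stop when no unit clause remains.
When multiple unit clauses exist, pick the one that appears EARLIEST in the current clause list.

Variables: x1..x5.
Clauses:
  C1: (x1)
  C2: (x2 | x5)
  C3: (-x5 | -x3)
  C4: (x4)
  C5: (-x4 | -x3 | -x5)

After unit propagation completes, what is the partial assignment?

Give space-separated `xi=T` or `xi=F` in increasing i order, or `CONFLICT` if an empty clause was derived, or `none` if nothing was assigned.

unit clause [1] forces x1=T; simplify:
  satisfied 1 clause(s); 4 remain; assigned so far: [1]
unit clause [4] forces x4=T; simplify:
  drop -4 from [-4, -3, -5] -> [-3, -5]
  satisfied 1 clause(s); 3 remain; assigned so far: [1, 4]

Answer: x1=T x4=T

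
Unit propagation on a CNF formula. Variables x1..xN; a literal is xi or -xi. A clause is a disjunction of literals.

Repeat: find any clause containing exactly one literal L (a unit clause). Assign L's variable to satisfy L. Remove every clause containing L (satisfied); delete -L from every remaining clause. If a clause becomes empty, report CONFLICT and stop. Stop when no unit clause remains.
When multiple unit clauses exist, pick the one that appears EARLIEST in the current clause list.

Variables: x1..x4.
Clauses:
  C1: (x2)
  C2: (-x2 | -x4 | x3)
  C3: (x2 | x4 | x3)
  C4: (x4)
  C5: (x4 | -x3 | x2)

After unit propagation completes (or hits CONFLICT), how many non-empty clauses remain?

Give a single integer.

Answer: 0

Derivation:
unit clause [2] forces x2=T; simplify:
  drop -2 from [-2, -4, 3] -> [-4, 3]
  satisfied 3 clause(s); 2 remain; assigned so far: [2]
unit clause [4] forces x4=T; simplify:
  drop -4 from [-4, 3] -> [3]
  satisfied 1 clause(s); 1 remain; assigned so far: [2, 4]
unit clause [3] forces x3=T; simplify:
  satisfied 1 clause(s); 0 remain; assigned so far: [2, 3, 4]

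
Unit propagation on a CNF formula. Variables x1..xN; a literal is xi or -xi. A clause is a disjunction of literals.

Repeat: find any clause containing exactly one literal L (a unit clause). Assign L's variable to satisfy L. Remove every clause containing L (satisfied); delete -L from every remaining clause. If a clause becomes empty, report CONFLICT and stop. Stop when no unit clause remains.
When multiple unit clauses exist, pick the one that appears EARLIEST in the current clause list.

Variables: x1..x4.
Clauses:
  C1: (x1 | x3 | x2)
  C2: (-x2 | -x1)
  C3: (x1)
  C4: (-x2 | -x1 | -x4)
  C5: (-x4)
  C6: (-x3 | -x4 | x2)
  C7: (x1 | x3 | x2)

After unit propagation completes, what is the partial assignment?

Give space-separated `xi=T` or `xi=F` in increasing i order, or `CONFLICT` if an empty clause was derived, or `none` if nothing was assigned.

Answer: x1=T x2=F x4=F

Derivation:
unit clause [1] forces x1=T; simplify:
  drop -1 from [-2, -1] -> [-2]
  drop -1 from [-2, -1, -4] -> [-2, -4]
  satisfied 3 clause(s); 4 remain; assigned so far: [1]
unit clause [-2] forces x2=F; simplify:
  drop 2 from [-3, -4, 2] -> [-3, -4]
  satisfied 2 clause(s); 2 remain; assigned so far: [1, 2]
unit clause [-4] forces x4=F; simplify:
  satisfied 2 clause(s); 0 remain; assigned so far: [1, 2, 4]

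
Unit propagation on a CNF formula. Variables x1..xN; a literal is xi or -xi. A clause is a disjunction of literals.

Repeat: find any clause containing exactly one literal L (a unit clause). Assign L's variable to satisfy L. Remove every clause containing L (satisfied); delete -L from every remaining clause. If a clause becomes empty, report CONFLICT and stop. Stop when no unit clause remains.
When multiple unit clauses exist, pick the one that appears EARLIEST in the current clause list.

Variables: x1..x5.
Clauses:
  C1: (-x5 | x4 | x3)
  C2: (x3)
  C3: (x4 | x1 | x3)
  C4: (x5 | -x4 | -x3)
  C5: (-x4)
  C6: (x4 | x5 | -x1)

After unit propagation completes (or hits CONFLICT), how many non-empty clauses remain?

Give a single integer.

unit clause [3] forces x3=T; simplify:
  drop -3 from [5, -4, -3] -> [5, -4]
  satisfied 3 clause(s); 3 remain; assigned so far: [3]
unit clause [-4] forces x4=F; simplify:
  drop 4 from [4, 5, -1] -> [5, -1]
  satisfied 2 clause(s); 1 remain; assigned so far: [3, 4]

Answer: 1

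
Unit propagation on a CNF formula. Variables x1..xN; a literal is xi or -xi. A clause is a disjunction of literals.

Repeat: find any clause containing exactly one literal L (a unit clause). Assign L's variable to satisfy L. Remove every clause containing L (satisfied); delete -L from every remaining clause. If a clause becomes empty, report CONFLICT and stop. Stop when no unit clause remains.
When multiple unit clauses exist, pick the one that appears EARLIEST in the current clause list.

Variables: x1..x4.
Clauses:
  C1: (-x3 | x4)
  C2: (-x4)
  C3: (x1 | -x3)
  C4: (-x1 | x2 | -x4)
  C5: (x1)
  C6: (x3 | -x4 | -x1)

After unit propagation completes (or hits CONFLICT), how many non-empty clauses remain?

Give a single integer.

Answer: 0

Derivation:
unit clause [-4] forces x4=F; simplify:
  drop 4 from [-3, 4] -> [-3]
  satisfied 3 clause(s); 3 remain; assigned so far: [4]
unit clause [-3] forces x3=F; simplify:
  satisfied 2 clause(s); 1 remain; assigned so far: [3, 4]
unit clause [1] forces x1=T; simplify:
  satisfied 1 clause(s); 0 remain; assigned so far: [1, 3, 4]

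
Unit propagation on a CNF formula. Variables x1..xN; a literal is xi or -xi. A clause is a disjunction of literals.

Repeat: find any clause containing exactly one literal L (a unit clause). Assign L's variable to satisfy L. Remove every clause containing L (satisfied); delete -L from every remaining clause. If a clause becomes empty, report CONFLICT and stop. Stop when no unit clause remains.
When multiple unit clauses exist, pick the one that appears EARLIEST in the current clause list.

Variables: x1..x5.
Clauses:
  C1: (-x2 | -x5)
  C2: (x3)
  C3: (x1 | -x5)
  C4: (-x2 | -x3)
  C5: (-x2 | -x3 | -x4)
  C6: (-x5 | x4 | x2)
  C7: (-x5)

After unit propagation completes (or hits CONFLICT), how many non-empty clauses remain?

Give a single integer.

Answer: 0

Derivation:
unit clause [3] forces x3=T; simplify:
  drop -3 from [-2, -3] -> [-2]
  drop -3 from [-2, -3, -4] -> [-2, -4]
  satisfied 1 clause(s); 6 remain; assigned so far: [3]
unit clause [-2] forces x2=F; simplify:
  drop 2 from [-5, 4, 2] -> [-5, 4]
  satisfied 3 clause(s); 3 remain; assigned so far: [2, 3]
unit clause [-5] forces x5=F; simplify:
  satisfied 3 clause(s); 0 remain; assigned so far: [2, 3, 5]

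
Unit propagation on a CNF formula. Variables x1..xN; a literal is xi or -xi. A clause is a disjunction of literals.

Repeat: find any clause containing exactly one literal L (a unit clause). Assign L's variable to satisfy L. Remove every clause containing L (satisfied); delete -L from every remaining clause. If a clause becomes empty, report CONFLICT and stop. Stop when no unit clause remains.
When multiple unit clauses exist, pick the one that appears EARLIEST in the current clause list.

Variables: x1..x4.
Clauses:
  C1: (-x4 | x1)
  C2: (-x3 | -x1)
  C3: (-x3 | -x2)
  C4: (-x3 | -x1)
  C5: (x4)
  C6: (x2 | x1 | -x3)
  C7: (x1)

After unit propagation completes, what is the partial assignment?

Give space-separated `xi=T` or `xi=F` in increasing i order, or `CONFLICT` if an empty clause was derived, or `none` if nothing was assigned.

Answer: x1=T x3=F x4=T

Derivation:
unit clause [4] forces x4=T; simplify:
  drop -4 from [-4, 1] -> [1]
  satisfied 1 clause(s); 6 remain; assigned so far: [4]
unit clause [1] forces x1=T; simplify:
  drop -1 from [-3, -1] -> [-3]
  drop -1 from [-3, -1] -> [-3]
  satisfied 3 clause(s); 3 remain; assigned so far: [1, 4]
unit clause [-3] forces x3=F; simplify:
  satisfied 3 clause(s); 0 remain; assigned so far: [1, 3, 4]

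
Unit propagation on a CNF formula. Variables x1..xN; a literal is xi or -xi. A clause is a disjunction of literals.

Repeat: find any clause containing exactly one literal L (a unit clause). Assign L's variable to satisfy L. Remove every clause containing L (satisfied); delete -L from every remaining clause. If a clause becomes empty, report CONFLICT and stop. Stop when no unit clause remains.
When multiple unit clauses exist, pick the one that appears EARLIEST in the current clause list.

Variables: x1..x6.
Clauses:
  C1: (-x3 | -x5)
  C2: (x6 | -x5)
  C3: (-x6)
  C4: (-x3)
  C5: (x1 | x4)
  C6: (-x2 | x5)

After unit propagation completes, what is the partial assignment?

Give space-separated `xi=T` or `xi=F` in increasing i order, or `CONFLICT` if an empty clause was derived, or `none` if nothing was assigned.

unit clause [-6] forces x6=F; simplify:
  drop 6 from [6, -5] -> [-5]
  satisfied 1 clause(s); 5 remain; assigned so far: [6]
unit clause [-5] forces x5=F; simplify:
  drop 5 from [-2, 5] -> [-2]
  satisfied 2 clause(s); 3 remain; assigned so far: [5, 6]
unit clause [-3] forces x3=F; simplify:
  satisfied 1 clause(s); 2 remain; assigned so far: [3, 5, 6]
unit clause [-2] forces x2=F; simplify:
  satisfied 1 clause(s); 1 remain; assigned so far: [2, 3, 5, 6]

Answer: x2=F x3=F x5=F x6=F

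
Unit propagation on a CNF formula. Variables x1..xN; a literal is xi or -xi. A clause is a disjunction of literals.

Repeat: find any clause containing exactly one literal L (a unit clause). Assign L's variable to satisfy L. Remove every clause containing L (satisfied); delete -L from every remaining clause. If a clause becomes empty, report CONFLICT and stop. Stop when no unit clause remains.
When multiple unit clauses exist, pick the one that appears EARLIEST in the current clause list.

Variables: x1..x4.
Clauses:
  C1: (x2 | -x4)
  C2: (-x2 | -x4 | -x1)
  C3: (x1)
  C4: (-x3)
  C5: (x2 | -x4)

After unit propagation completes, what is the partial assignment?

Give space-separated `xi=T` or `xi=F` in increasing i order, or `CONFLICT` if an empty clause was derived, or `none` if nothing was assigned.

Answer: x1=T x3=F

Derivation:
unit clause [1] forces x1=T; simplify:
  drop -1 from [-2, -4, -1] -> [-2, -4]
  satisfied 1 clause(s); 4 remain; assigned so far: [1]
unit clause [-3] forces x3=F; simplify:
  satisfied 1 clause(s); 3 remain; assigned so far: [1, 3]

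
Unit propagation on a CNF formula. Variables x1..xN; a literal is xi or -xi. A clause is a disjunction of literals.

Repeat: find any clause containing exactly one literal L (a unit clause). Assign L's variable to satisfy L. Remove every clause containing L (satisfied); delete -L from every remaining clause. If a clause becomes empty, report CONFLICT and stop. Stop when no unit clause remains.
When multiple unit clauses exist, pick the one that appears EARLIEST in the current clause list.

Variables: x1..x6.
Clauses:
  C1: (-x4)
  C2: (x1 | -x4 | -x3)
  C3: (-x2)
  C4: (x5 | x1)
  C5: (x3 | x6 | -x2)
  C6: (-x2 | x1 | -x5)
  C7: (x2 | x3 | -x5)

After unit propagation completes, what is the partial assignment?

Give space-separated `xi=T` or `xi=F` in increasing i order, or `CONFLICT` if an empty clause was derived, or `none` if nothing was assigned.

Answer: x2=F x4=F

Derivation:
unit clause [-4] forces x4=F; simplify:
  satisfied 2 clause(s); 5 remain; assigned so far: [4]
unit clause [-2] forces x2=F; simplify:
  drop 2 from [2, 3, -5] -> [3, -5]
  satisfied 3 clause(s); 2 remain; assigned so far: [2, 4]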